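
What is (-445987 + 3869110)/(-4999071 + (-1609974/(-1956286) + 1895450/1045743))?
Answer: -3501465261339342627/5113478019138943988 ≈ -0.68475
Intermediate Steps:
(-445987 + 3869110)/(-4999071 + (-1609974/(-1956286) + 1895450/1045743)) = 3423123/(-4999071 + (-1609974*(-1/1956286) + 1895450*(1/1045743))) = 3423123/(-4999071 + (804987/978143 + 1895450/1045743)) = 3423123/(-4999071 + 2695830669691/1022886195249) = 3423123/(-5113478019138943988/1022886195249) = 3423123*(-1022886195249/5113478019138943988) = -3501465261339342627/5113478019138943988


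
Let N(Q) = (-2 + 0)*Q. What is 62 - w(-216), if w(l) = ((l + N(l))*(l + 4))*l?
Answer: -9891010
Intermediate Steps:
N(Q) = -2*Q
w(l) = -l**2*(4 + l) (w(l) = ((l - 2*l)*(l + 4))*l = ((-l)*(4 + l))*l = (-l*(4 + l))*l = -l**2*(4 + l))
62 - w(-216) = 62 - (-216)**2*(-4 - 1*(-216)) = 62 - 46656*(-4 + 216) = 62 - 46656*212 = 62 - 1*9891072 = 62 - 9891072 = -9891010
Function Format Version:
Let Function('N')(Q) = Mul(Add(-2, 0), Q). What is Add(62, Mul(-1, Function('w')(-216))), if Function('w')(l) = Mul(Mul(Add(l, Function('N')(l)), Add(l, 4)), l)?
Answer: -9891010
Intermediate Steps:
Function('N')(Q) = Mul(-2, Q)
Function('w')(l) = Mul(-1, Pow(l, 2), Add(4, l)) (Function('w')(l) = Mul(Mul(Add(l, Mul(-2, l)), Add(l, 4)), l) = Mul(Mul(Mul(-1, l), Add(4, l)), l) = Mul(Mul(-1, l, Add(4, l)), l) = Mul(-1, Pow(l, 2), Add(4, l)))
Add(62, Mul(-1, Function('w')(-216))) = Add(62, Mul(-1, Mul(Pow(-216, 2), Add(-4, Mul(-1, -216))))) = Add(62, Mul(-1, Mul(46656, Add(-4, 216)))) = Add(62, Mul(-1, Mul(46656, 212))) = Add(62, Mul(-1, 9891072)) = Add(62, -9891072) = -9891010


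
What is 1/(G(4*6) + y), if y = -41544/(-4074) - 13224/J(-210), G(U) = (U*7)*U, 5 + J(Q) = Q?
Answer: 145985/599079276 ≈ 0.00024368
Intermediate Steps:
J(Q) = -5 + Q
G(U) = 7*U² (G(U) = (7*U)*U = 7*U²)
y = 10467756/145985 (y = -41544/(-4074) - 13224/(-5 - 210) = -41544*(-1/4074) - 13224/(-215) = 6924/679 - 13224*(-1/215) = 6924/679 + 13224/215 = 10467756/145985 ≈ 71.704)
1/(G(4*6) + y) = 1/(7*(4*6)² + 10467756/145985) = 1/(7*24² + 10467756/145985) = 1/(7*576 + 10467756/145985) = 1/(4032 + 10467756/145985) = 1/(599079276/145985) = 145985/599079276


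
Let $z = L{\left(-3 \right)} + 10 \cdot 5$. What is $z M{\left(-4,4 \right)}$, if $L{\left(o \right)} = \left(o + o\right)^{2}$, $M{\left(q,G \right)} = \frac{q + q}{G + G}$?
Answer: $-86$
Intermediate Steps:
$M{\left(q,G \right)} = \frac{q}{G}$ ($M{\left(q,G \right)} = \frac{2 q}{2 G} = 2 q \frac{1}{2 G} = \frac{q}{G}$)
$L{\left(o \right)} = 4 o^{2}$ ($L{\left(o \right)} = \left(2 o\right)^{2} = 4 o^{2}$)
$z = 86$ ($z = 4 \left(-3\right)^{2} + 10 \cdot 5 = 4 \cdot 9 + 50 = 36 + 50 = 86$)
$z M{\left(-4,4 \right)} = 86 \left(- \frac{4}{4}\right) = 86 \left(\left(-4\right) \frac{1}{4}\right) = 86 \left(-1\right) = -86$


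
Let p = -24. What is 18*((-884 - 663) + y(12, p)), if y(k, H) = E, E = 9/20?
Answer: -278379/10 ≈ -27838.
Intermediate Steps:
E = 9/20 (E = 9*(1/20) = 9/20 ≈ 0.45000)
y(k, H) = 9/20
18*((-884 - 663) + y(12, p)) = 18*((-884 - 663) + 9/20) = 18*(-1547 + 9/20) = 18*(-30931/20) = -278379/10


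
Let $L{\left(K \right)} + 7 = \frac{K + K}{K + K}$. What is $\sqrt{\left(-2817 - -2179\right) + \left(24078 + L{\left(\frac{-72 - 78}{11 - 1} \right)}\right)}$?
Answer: $\sqrt{23434} \approx 153.08$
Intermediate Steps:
$L{\left(K \right)} = -6$ ($L{\left(K \right)} = -7 + \frac{K + K}{K + K} = -7 + \frac{2 K}{2 K} = -7 + 2 K \frac{1}{2 K} = -7 + 1 = -6$)
$\sqrt{\left(-2817 - -2179\right) + \left(24078 + L{\left(\frac{-72 - 78}{11 - 1} \right)}\right)} = \sqrt{\left(-2817 - -2179\right) + \left(24078 - 6\right)} = \sqrt{\left(-2817 + 2179\right) + 24072} = \sqrt{-638 + 24072} = \sqrt{23434}$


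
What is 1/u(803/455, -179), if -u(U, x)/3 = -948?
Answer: 1/2844 ≈ 0.00035162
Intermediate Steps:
u(U, x) = 2844 (u(U, x) = -3*(-948) = 2844)
1/u(803/455, -179) = 1/2844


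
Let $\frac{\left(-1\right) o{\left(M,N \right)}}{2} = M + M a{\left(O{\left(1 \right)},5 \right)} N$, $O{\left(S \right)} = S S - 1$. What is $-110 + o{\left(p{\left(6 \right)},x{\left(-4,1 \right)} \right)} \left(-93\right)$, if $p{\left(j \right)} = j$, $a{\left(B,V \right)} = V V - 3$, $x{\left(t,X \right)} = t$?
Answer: $-97202$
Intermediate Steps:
$O{\left(S \right)} = -1 + S^{2}$ ($O{\left(S \right)} = S^{2} - 1 = -1 + S^{2}$)
$a{\left(B,V \right)} = -3 + V^{2}$ ($a{\left(B,V \right)} = V^{2} - 3 = -3 + V^{2}$)
$o{\left(M,N \right)} = - 2 M - 44 M N$ ($o{\left(M,N \right)} = - 2 \left(M + M \left(-3 + 5^{2}\right) N\right) = - 2 \left(M + M \left(-3 + 25\right) N\right) = - 2 \left(M + M 22 N\right) = - 2 \left(M + 22 M N\right) = - 2 M - 44 M N$)
$-110 + o{\left(p{\left(6 \right)},x{\left(-4,1 \right)} \right)} \left(-93\right) = -110 + \left(-2\right) 6 \left(1 + 22 \left(-4\right)\right) \left(-93\right) = -110 + \left(-2\right) 6 \left(1 - 88\right) \left(-93\right) = -110 + \left(-2\right) 6 \left(-87\right) \left(-93\right) = -110 + 1044 \left(-93\right) = -110 - 97092 = -97202$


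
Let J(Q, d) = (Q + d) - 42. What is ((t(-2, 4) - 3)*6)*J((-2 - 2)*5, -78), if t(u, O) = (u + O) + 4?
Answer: -2520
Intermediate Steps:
t(u, O) = 4 + O + u (t(u, O) = (O + u) + 4 = 4 + O + u)
J(Q, d) = -42 + Q + d
((t(-2, 4) - 3)*6)*J((-2 - 2)*5, -78) = (((4 + 4 - 2) - 3)*6)*(-42 + (-2 - 2)*5 - 78) = ((6 - 3)*6)*(-42 - 4*5 - 78) = (3*6)*(-42 - 20 - 78) = 18*(-140) = -2520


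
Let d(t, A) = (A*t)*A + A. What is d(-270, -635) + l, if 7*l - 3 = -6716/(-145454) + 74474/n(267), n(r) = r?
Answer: -2114075638707892/19418109 ≈ -1.0887e+8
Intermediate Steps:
d(t, A) = A + t*A² (d(t, A) = t*A² + A = A + t*A²)
l = 782203073/19418109 (l = 3/7 + (-6716/(-145454) + 74474/267)/7 = 3/7 + (-6716*(-1/145454) + 74474*(1/267))/7 = 3/7 + (3358/72727 + 74474/267)/7 = 3/7 + (⅐)*(5417167184/19418109) = 3/7 + 5417167184/135926763 = 782203073/19418109 ≈ 40.282)
d(-270, -635) + l = -635*(1 - 635*(-270)) + 782203073/19418109 = -635*(1 + 171450) + 782203073/19418109 = -635*171451 + 782203073/19418109 = -108871385 + 782203073/19418109 = -2114075638707892/19418109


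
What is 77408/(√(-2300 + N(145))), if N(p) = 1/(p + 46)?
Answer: -77408*I*√9322901/146433 ≈ -1614.1*I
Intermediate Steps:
N(p) = 1/(46 + p)
77408/(√(-2300 + N(145))) = 77408/(√(-2300 + 1/(46 + 145))) = 77408/(√(-2300 + 1/191)) = 77408/(√(-439299/191)) = 77408/((3*I*√9322901/191)) = 77408*(-I*√9322901/146433) = -77408*I*√9322901/146433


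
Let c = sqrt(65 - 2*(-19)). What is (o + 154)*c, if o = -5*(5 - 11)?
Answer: 184*sqrt(103) ≈ 1867.4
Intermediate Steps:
o = 30 (o = -5*(-6) = 30)
c = sqrt(103) (c = sqrt(65 + 38) = sqrt(103) ≈ 10.149)
(o + 154)*c = (30 + 154)*sqrt(103) = 184*sqrt(103)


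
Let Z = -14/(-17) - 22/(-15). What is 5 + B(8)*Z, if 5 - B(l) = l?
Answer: -159/85 ≈ -1.8706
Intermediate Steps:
B(l) = 5 - l
Z = 584/255 (Z = -14*(-1/17) - 22*(-1/15) = 14/17 + 22/15 = 584/255 ≈ 2.2902)
5 + B(8)*Z = 5 + (5 - 1*8)*(584/255) = 5 + (5 - 8)*(584/255) = 5 - 3*584/255 = 5 - 584/85 = -159/85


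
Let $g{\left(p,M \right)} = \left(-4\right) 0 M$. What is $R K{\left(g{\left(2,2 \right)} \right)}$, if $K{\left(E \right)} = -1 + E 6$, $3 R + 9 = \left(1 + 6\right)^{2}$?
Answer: $- \frac{40}{3} \approx -13.333$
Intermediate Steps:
$g{\left(p,M \right)} = 0$ ($g{\left(p,M \right)} = 0 M = 0$)
$R = \frac{40}{3}$ ($R = -3 + \frac{\left(1 + 6\right)^{2}}{3} = -3 + \frac{7^{2}}{3} = -3 + \frac{1}{3} \cdot 49 = -3 + \frac{49}{3} = \frac{40}{3} \approx 13.333$)
$K{\left(E \right)} = -1 + 6 E$
$R K{\left(g{\left(2,2 \right)} \right)} = \frac{40 \left(-1 + 6 \cdot 0\right)}{3} = \frac{40 \left(-1 + 0\right)}{3} = \frac{40}{3} \left(-1\right) = - \frac{40}{3}$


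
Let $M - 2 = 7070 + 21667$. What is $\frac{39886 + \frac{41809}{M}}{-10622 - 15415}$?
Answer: $- \frac{127369507}{83141927} \approx -1.532$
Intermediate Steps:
$M = 28739$ ($M = 2 + \left(7070 + 21667\right) = 2 + 28737 = 28739$)
$\frac{39886 + \frac{41809}{M}}{-10622 - 15415} = \frac{39886 + \frac{41809}{28739}}{-10622 - 15415} = \frac{39886 + 41809 \cdot \frac{1}{28739}}{-26037} = \left(39886 + \frac{41809}{28739}\right) \left(- \frac{1}{26037}\right) = \frac{1146325563}{28739} \left(- \frac{1}{26037}\right) = - \frac{127369507}{83141927}$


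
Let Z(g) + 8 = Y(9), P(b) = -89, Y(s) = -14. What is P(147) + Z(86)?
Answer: -111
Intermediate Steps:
Z(g) = -22 (Z(g) = -8 - 14 = -22)
P(147) + Z(86) = -89 - 22 = -111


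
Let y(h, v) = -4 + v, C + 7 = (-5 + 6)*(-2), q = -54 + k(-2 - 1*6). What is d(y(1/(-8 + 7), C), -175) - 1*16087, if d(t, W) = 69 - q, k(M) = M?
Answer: -15956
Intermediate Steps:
q = -62 (q = -54 + (-2 - 1*6) = -54 + (-2 - 6) = -54 - 8 = -62)
C = -9 (C = -7 + (-5 + 6)*(-2) = -7 + 1*(-2) = -7 - 2 = -9)
d(t, W) = 131 (d(t, W) = 69 - 1*(-62) = 69 + 62 = 131)
d(y(1/(-8 + 7), C), -175) - 1*16087 = 131 - 1*16087 = 131 - 16087 = -15956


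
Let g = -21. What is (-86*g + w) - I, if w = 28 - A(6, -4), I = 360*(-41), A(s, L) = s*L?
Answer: 16618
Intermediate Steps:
A(s, L) = L*s
I = -14760
w = 52 (w = 28 - (-4)*6 = 28 - 1*(-24) = 28 + 24 = 52)
(-86*g + w) - I = (-86*(-21) + 52) - 1*(-14760) = (1806 + 52) + 14760 = 1858 + 14760 = 16618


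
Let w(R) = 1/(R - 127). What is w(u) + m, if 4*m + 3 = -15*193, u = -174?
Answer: -436151/602 ≈ -724.50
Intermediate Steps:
w(R) = 1/(-127 + R)
m = -1449/2 (m = -¾ + (-15*193)/4 = -¾ + (¼)*(-2895) = -¾ - 2895/4 = -1449/2 ≈ -724.50)
w(u) + m = 1/(-127 - 174) - 1449/2 = 1/(-301) - 1449/2 = -1/301 - 1449/2 = -436151/602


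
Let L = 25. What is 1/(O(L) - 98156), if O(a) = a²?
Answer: -1/97531 ≈ -1.0253e-5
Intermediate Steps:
1/(O(L) - 98156) = 1/(25² - 98156) = 1/(625 - 98156) = 1/(-97531) = -1/97531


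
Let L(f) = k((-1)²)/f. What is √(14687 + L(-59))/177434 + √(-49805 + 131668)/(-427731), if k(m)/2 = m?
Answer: -√81863/427731 + √51125329/10468606 ≈ 1.4095e-5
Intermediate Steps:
k(m) = 2*m
L(f) = 2/f (L(f) = (2*(-1)²)/f = (2*1)/f = 2/f)
√(14687 + L(-59))/177434 + √(-49805 + 131668)/(-427731) = √(14687 + 2/(-59))/177434 + √(-49805 + 131668)/(-427731) = √(14687 + 2*(-1/59))*(1/177434) + √81863*(-1/427731) = √(14687 - 2/59)*(1/177434) - √81863/427731 = √(866531/59)*(1/177434) - √81863/427731 = (√51125329/59)*(1/177434) - √81863/427731 = √51125329/10468606 - √81863/427731 = -√81863/427731 + √51125329/10468606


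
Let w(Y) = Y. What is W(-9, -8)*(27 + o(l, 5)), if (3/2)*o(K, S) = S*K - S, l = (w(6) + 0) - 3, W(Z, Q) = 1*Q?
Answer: -808/3 ≈ -269.33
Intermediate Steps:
W(Z, Q) = Q
l = 3 (l = (6 + 0) - 3 = 6 - 3 = 3)
o(K, S) = -2*S/3 + 2*K*S/3 (o(K, S) = 2*(S*K - S)/3 = 2*(K*S - S)/3 = 2*(-S + K*S)/3 = -2*S/3 + 2*K*S/3)
W(-9, -8)*(27 + o(l, 5)) = -8*(27 + (⅔)*5*(-1 + 3)) = -8*(27 + (⅔)*5*2) = -8*(27 + 20/3) = -8*101/3 = -808/3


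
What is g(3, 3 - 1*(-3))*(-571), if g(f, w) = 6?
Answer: -3426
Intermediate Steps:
g(3, 3 - 1*(-3))*(-571) = 6*(-571) = -3426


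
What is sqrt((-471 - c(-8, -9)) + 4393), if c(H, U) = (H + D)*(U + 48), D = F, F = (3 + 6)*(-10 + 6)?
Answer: sqrt(5638) ≈ 75.087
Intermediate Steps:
F = -36 (F = 9*(-4) = -36)
D = -36
c(H, U) = (-36 + H)*(48 + U) (c(H, U) = (H - 36)*(U + 48) = (-36 + H)*(48 + U))
sqrt((-471 - c(-8, -9)) + 4393) = sqrt((-471 - (-1728 - 36*(-9) + 48*(-8) - 8*(-9))) + 4393) = sqrt((-471 - (-1728 + 324 - 384 + 72)) + 4393) = sqrt((-471 - 1*(-1716)) + 4393) = sqrt((-471 + 1716) + 4393) = sqrt(1245 + 4393) = sqrt(5638)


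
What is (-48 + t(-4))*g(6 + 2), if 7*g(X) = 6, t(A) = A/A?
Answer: -282/7 ≈ -40.286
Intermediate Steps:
t(A) = 1
g(X) = 6/7 (g(X) = (⅐)*6 = 6/7)
(-48 + t(-4))*g(6 + 2) = (-48 + 1)*(6/7) = -47*6/7 = -282/7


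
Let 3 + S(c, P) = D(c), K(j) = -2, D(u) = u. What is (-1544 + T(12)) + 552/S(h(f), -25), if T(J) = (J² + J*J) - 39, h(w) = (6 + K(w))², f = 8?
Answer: -16283/13 ≈ -1252.5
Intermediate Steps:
h(w) = 16 (h(w) = (6 - 2)² = 4² = 16)
S(c, P) = -3 + c
T(J) = -39 + 2*J² (T(J) = (J² + J²) - 39 = 2*J² - 39 = -39 + 2*J²)
(-1544 + T(12)) + 552/S(h(f), -25) = (-1544 + (-39 + 2*12²)) + 552/(-3 + 16) = (-1544 + (-39 + 2*144)) + 552/13 = (-1544 + (-39 + 288)) + 552*(1/13) = (-1544 + 249) + 552/13 = -1295 + 552/13 = -16283/13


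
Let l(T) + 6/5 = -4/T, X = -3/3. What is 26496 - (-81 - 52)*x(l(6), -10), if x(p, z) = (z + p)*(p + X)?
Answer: 6979582/225 ≈ 31020.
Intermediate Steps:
X = -1 (X = -3*⅓ = -1)
l(T) = -6/5 - 4/T
x(p, z) = (-1 + p)*(p + z) (x(p, z) = (z + p)*(p - 1) = (p + z)*(-1 + p) = (-1 + p)*(p + z))
26496 - (-81 - 52)*x(l(6), -10) = 26496 - (-81 - 52)*((-6/5 - 4/6)² - (-6/5 - 4/6) - 1*(-10) + (-6/5 - 4/6)*(-10)) = 26496 - (-133)*((-6/5 - 4*⅙)² - (-6/5 - 4*⅙) + 10 + (-6/5 - 4*⅙)*(-10)) = 26496 - (-133)*((-6/5 - ⅔)² - (-6/5 - ⅔) + 10 + (-6/5 - ⅔)*(-10)) = 26496 - (-133)*((-28/15)² - 1*(-28/15) + 10 - 28/15*(-10)) = 26496 - (-133)*(784/225 + 28/15 + 10 + 56/3) = 26496 - (-133)*7654/225 = 26496 - 1*(-1017982/225) = 26496 + 1017982/225 = 6979582/225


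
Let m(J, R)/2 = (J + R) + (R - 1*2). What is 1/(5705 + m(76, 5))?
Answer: 1/5873 ≈ 0.00017027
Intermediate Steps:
m(J, R) = -4 + 2*J + 4*R (m(J, R) = 2*((J + R) + (R - 1*2)) = 2*((J + R) + (R - 2)) = 2*((J + R) + (-2 + R)) = 2*(-2 + J + 2*R) = -4 + 2*J + 4*R)
1/(5705 + m(76, 5)) = 1/(5705 + (-4 + 2*76 + 4*5)) = 1/(5705 + (-4 + 152 + 20)) = 1/(5705 + 168) = 1/5873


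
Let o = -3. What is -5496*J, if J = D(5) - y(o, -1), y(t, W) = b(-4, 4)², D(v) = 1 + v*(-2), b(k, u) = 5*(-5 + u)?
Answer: 186864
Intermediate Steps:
b(k, u) = -25 + 5*u
D(v) = 1 - 2*v
y(t, W) = 25 (y(t, W) = (-25 + 5*4)² = (-25 + 20)² = (-5)² = 25)
J = -34 (J = (1 - 2*5) - 1*25 = (1 - 10) - 25 = -9 - 25 = -34)
-5496*J = -5496*(-34) = -12*(-15572) = 186864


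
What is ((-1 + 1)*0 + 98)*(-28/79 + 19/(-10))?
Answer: -87269/395 ≈ -220.93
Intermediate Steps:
((-1 + 1)*0 + 98)*(-28/79 + 19/(-10)) = (0*0 + 98)*(-28*1/79 + 19*(-⅒)) = (0 + 98)*(-28/79 - 19/10) = 98*(-1781/790) = -87269/395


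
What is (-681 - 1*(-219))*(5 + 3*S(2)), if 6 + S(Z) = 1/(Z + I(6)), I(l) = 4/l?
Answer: 21945/4 ≈ 5486.3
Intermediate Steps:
S(Z) = -6 + 1/(⅔ + Z) (S(Z) = -6 + 1/(Z + 4/6) = -6 + 1/(Z + 4*(⅙)) = -6 + 1/(Z + ⅔) = -6 + 1/(⅔ + Z))
(-681 - 1*(-219))*(5 + 3*S(2)) = (-681 - 1*(-219))*(5 + 3*(9*(-1 - 2*2)/(2 + 3*2))) = (-681 + 219)*(5 + 3*(9*(-1 - 4)/(2 + 6))) = -462*(5 + 3*(9*(-5)/8)) = -462*(5 + 3*(9*(⅛)*(-5))) = -462*(5 + 3*(-45/8)) = -462*(5 - 135/8) = -462*(-95/8) = 21945/4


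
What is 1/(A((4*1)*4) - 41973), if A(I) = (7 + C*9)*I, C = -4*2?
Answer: -1/43013 ≈ -2.3249e-5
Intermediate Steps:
C = -8
A(I) = -65*I (A(I) = (7 - 8*9)*I = (7 - 72)*I = -65*I)
1/(A((4*1)*4) - 41973) = 1/(-65*4*1*4 - 41973) = 1/(-260*4 - 41973) = 1/(-65*16 - 41973) = 1/(-1040 - 41973) = 1/(-43013) = -1/43013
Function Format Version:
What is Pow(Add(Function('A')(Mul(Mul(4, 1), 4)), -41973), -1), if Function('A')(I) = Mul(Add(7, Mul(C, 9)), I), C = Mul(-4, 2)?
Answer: Rational(-1, 43013) ≈ -2.3249e-5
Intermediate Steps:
C = -8
Function('A')(I) = Mul(-65, I) (Function('A')(I) = Mul(Add(7, Mul(-8, 9)), I) = Mul(Add(7, -72), I) = Mul(-65, I))
Pow(Add(Function('A')(Mul(Mul(4, 1), 4)), -41973), -1) = Pow(Add(Mul(-65, Mul(Mul(4, 1), 4)), -41973), -1) = Pow(Add(Mul(-65, Mul(4, 4)), -41973), -1) = Pow(Add(Mul(-65, 16), -41973), -1) = Pow(Add(-1040, -41973), -1) = Pow(-43013, -1) = Rational(-1, 43013)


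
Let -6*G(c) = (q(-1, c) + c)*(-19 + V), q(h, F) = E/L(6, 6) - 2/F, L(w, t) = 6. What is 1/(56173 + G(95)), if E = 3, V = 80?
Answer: 380/20976873 ≈ 1.8115e-5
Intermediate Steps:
q(h, F) = ½ - 2/F (q(h, F) = 3/6 - 2/F = 3*(⅙) - 2/F = ½ - 2/F)
G(c) = -61*c/6 - 61*(-4 + c)/(12*c) (G(c) = -((-4 + c)/(2*c) + c)*(-19 + 80)/6 = -(c + (-4 + c)/(2*c))*61/6 = -(61*c + 61*(-4 + c)/(2*c))/6 = -61*c/6 - 61*(-4 + c)/(12*c))
1/(56173 + G(95)) = 1/(56173 + (61/12)*(4 - 1*95 - 2*95²)/95) = 1/(56173 + (61/12)*(1/95)*(4 - 95 - 2*9025)) = 1/(56173 + (61/12)*(1/95)*(4 - 95 - 18050)) = 1/(56173 + (61/12)*(1/95)*(-18141)) = 1/(56173 - 368867/380) = 1/(20976873/380) = 380/20976873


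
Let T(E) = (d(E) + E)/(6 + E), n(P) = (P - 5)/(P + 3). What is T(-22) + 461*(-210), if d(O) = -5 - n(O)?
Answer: -7357425/76 ≈ -96808.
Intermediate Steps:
n(P) = (-5 + P)/(3 + P)
d(O) = -5 - (-5 + O)/(3 + O)
T(E) = (E + 2*(-5 - 3*E)/(3 + E))/(6 + E) (T(E) = (2*(-5 - 3*E)/(3 + E) + E)/(6 + E) = (E + 2*(-5 - 3*E)/(3 + E))/(6 + E))
T(-22) + 461*(-210) = (5 - 1*(-22) - (3 - 22)*(5 - 1*(-22)))/((3 - 22)*(6 - 22)) + 461*(-210) = (5 + 22 - 1*(-19)*(5 + 22))/(-19*(-16)) - 96810 = -1/19*(-1/16)*(5 + 22 - 1*(-19)*27) - 96810 = -1/19*(-1/16)*(5 + 22 + 513) - 96810 = -1/19*(-1/16)*540 - 96810 = 135/76 - 96810 = -7357425/76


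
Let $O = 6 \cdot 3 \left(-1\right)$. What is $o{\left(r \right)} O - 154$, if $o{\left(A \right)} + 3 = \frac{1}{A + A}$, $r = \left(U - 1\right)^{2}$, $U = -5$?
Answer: $- \frac{401}{4} \approx -100.25$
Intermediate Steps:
$O = -18$ ($O = 18 \left(-1\right) = -18$)
$r = 36$ ($r = \left(-5 - 1\right)^{2} = \left(-6\right)^{2} = 36$)
$o{\left(A \right)} = -3 + \frac{1}{2 A}$ ($o{\left(A \right)} = -3 + \frac{1}{A + A} = -3 + \frac{1}{2 A}$)
$o{\left(r \right)} O - 154 = \left(-3 + \frac{1}{2 \cdot 36}\right) \left(-18\right) - 154 = \left(-3 + \frac{1}{2} \cdot \frac{1}{36}\right) \left(-18\right) - 154 = \left(-3 + \frac{1}{72}\right) \left(-18\right) - 154 = \left(- \frac{215}{72}\right) \left(-18\right) - 154 = \frac{215}{4} - 154 = - \frac{401}{4}$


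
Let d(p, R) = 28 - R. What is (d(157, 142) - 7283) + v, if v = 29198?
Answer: 21801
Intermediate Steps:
(d(157, 142) - 7283) + v = ((28 - 1*142) - 7283) + 29198 = ((28 - 142) - 7283) + 29198 = (-114 - 7283) + 29198 = -7397 + 29198 = 21801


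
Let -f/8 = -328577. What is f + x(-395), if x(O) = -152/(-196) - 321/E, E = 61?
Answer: 7856919813/2989 ≈ 2.6286e+6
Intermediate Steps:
f = 2628616 (f = -8*(-328577) = 2628616)
x(O) = -13411/2989 (x(O) = -152/(-196) - 321/61 = -152*(-1/196) - 321*1/61 = 38/49 - 321/61 = -13411/2989)
f + x(-395) = 2628616 - 13411/2989 = 7856919813/2989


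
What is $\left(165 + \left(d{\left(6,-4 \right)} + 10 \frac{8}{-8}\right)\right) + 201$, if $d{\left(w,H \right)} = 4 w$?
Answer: $380$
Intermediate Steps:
$\left(165 + \left(d{\left(6,-4 \right)} + 10 \frac{8}{-8}\right)\right) + 201 = \left(165 + \left(4 \cdot 6 + 10 \frac{8}{-8}\right)\right) + 201 = \left(165 + \left(24 + 10 \cdot 8 \left(- \frac{1}{8}\right)\right)\right) + 201 = \left(165 + \left(24 + 10 \left(-1\right)\right)\right) + 201 = \left(165 + \left(24 - 10\right)\right) + 201 = \left(165 + 14\right) + 201 = 179 + 201 = 380$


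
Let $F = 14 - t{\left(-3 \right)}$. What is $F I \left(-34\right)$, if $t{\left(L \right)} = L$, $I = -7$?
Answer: $4046$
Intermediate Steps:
$F = 17$ ($F = 14 - -3 = 14 + 3 = 17$)
$F I \left(-34\right) = 17 \left(-7\right) \left(-34\right) = \left(-119\right) \left(-34\right) = 4046$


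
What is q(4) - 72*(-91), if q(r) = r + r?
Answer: 6560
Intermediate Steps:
q(r) = 2*r
q(4) - 72*(-91) = 2*4 - 72*(-91) = 8 + 6552 = 6560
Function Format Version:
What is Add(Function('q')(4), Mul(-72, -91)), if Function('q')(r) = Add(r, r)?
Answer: 6560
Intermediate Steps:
Function('q')(r) = Mul(2, r)
Add(Function('q')(4), Mul(-72, -91)) = Add(Mul(2, 4), Mul(-72, -91)) = Add(8, 6552) = 6560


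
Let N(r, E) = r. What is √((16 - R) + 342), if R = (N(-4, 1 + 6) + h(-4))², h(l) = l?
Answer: 7*√6 ≈ 17.146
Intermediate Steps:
R = 64 (R = (-4 - 4)² = (-8)² = 64)
√((16 - R) + 342) = √((16 - 1*64) + 342) = √((16 - 64) + 342) = √(-48 + 342) = √294 = 7*√6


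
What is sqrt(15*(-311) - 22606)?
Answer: I*sqrt(27271) ≈ 165.14*I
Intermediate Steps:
sqrt(15*(-311) - 22606) = sqrt(-4665 - 22606) = sqrt(-27271) = I*sqrt(27271)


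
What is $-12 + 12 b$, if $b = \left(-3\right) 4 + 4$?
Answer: $-108$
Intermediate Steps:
$b = -8$ ($b = -12 + 4 = -8$)
$-12 + 12 b = -12 + 12 \left(-8\right) = -12 - 96 = -108$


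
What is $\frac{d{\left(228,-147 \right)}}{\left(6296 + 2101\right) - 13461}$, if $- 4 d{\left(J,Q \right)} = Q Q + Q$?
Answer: $\frac{3577}{3376} \approx 1.0595$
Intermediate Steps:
$d{\left(J,Q \right)} = - \frac{Q}{4} - \frac{Q^{2}}{4}$ ($d{\left(J,Q \right)} = - \frac{Q Q + Q}{4} = - \frac{Q^{2} + Q}{4} = - \frac{Q + Q^{2}}{4} = - \frac{Q}{4} - \frac{Q^{2}}{4}$)
$\frac{d{\left(228,-147 \right)}}{\left(6296 + 2101\right) - 13461} = \frac{\left(- \frac{1}{4}\right) \left(-147\right) \left(1 - 147\right)}{\left(6296 + 2101\right) - 13461} = \frac{\left(- \frac{1}{4}\right) \left(-147\right) \left(-146\right)}{8397 - 13461} = - \frac{10731}{2 \left(-5064\right)} = \left(- \frac{10731}{2}\right) \left(- \frac{1}{5064}\right) = \frac{3577}{3376}$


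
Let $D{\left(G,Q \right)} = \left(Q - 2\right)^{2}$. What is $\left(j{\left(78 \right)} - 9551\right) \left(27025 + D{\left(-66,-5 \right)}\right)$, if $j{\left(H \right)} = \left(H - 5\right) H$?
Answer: $-104424418$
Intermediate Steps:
$D{\left(G,Q \right)} = \left(-2 + Q\right)^{2}$
$j{\left(H \right)} = H \left(-5 + H\right)$ ($j{\left(H \right)} = \left(-5 + H\right) H = H \left(-5 + H\right)$)
$\left(j{\left(78 \right)} - 9551\right) \left(27025 + D{\left(-66,-5 \right)}\right) = \left(78 \left(-5 + 78\right) - 9551\right) \left(27025 + \left(-2 - 5\right)^{2}\right) = \left(78 \cdot 73 - 9551\right) \left(27025 + \left(-7\right)^{2}\right) = \left(5694 - 9551\right) \left(27025 + 49\right) = \left(-3857\right) 27074 = -104424418$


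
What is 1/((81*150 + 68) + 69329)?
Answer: 1/81547 ≈ 1.2263e-5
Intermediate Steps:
1/((81*150 + 68) + 69329) = 1/((12150 + 68) + 69329) = 1/(12218 + 69329) = 1/81547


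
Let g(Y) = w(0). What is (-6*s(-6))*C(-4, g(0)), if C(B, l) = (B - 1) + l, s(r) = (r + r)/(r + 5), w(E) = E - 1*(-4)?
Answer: 72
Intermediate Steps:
w(E) = 4 + E (w(E) = E + 4 = 4 + E)
s(r) = 2*r/(5 + r) (s(r) = (2*r)/(5 + r) = 2*r/(5 + r))
g(Y) = 4 (g(Y) = 4 + 0 = 4)
C(B, l) = -1 + B + l (C(B, l) = (-1 + B) + l = -1 + B + l)
(-6*s(-6))*C(-4, g(0)) = (-12*(-6)/(5 - 6))*(-1 - 4 + 4) = -12*(-6)/(-1)*(-1) = -12*(-6)*(-1)*(-1) = -6*12*(-1) = -72*(-1) = 72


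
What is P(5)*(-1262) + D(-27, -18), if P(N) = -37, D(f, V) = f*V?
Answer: 47180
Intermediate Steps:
D(f, V) = V*f
P(5)*(-1262) + D(-27, -18) = -37*(-1262) - 18*(-27) = 46694 + 486 = 47180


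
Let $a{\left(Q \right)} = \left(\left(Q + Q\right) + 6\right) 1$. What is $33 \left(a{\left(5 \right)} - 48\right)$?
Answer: $-1056$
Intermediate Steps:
$a{\left(Q \right)} = 6 + 2 Q$ ($a{\left(Q \right)} = \left(2 Q + 6\right) 1 = \left(6 + 2 Q\right) 1 = 6 + 2 Q$)
$33 \left(a{\left(5 \right)} - 48\right) = 33 \left(\left(6 + 2 \cdot 5\right) - 48\right) = 33 \left(\left(6 + 10\right) - 48\right) = 33 \left(16 - 48\right) = 33 \left(-32\right) = -1056$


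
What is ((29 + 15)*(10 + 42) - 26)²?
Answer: 5116644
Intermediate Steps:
((29 + 15)*(10 + 42) - 26)² = (44*52 - 26)² = (2288 - 26)² = 2262² = 5116644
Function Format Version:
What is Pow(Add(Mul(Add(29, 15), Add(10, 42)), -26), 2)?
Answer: 5116644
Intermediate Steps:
Pow(Add(Mul(Add(29, 15), Add(10, 42)), -26), 2) = Pow(Add(Mul(44, 52), -26), 2) = Pow(Add(2288, -26), 2) = Pow(2262, 2) = 5116644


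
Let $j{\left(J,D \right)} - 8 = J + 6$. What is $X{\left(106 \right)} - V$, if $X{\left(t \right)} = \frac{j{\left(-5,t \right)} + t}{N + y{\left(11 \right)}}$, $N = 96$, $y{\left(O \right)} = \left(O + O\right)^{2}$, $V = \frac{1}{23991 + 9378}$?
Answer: $\frac{767371}{3870804} \approx 0.19825$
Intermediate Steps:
$V = \frac{1}{33369} \approx 2.9968 \cdot 10^{-5}$
$j{\left(J,D \right)} = 14 + J$ ($j{\left(J,D \right)} = 8 + \left(J + 6\right) = 8 + \left(6 + J\right) = 14 + J$)
$y{\left(O \right)} = 4 O^{2}$ ($y{\left(O \right)} = \left(2 O\right)^{2} = 4 O^{2}$)
$X{\left(t \right)} = \frac{9}{580} + \frac{t}{580}$ ($X{\left(t \right)} = \frac{\left(14 - 5\right) + t}{96 + 4 \cdot 11^{2}} = \frac{9 + t}{96 + 4 \cdot 121} = \frac{9 + t}{96 + 484} = \frac{9 + t}{580} = \left(9 + t\right) \frac{1}{580} = \frac{9}{580} + \frac{t}{580}$)
$X{\left(106 \right)} - V = \left(\frac{9}{580} + \frac{1}{580} \cdot 106\right) - \frac{1}{33369} = \left(\frac{9}{580} + \frac{53}{290}\right) - \frac{1}{33369} = \frac{23}{116} - \frac{1}{33369} = \frac{767371}{3870804}$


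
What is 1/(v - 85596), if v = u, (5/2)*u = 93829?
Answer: -5/240322 ≈ -2.0805e-5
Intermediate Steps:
u = 187658/5 (u = (⅖)*93829 = 187658/5 ≈ 37532.)
v = 187658/5 ≈ 37532.
1/(v - 85596) = 1/(187658/5 - 85596) = 1/(-240322/5) = -5/240322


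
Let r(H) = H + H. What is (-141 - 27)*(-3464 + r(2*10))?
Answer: 575232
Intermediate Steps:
r(H) = 2*H
(-141 - 27)*(-3464 + r(2*10)) = (-141 - 27)*(-3464 + 2*(2*10)) = -168*(-3464 + 2*20) = -168*(-3464 + 40) = -168*(-3424) = 575232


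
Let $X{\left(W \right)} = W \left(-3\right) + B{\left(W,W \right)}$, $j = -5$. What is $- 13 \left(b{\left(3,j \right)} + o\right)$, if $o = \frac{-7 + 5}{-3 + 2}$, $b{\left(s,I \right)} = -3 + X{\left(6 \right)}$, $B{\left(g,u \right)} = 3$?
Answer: $208$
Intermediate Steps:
$X{\left(W \right)} = 3 - 3 W$ ($X{\left(W \right)} = W \left(-3\right) + 3 = - 3 W + 3 = 3 - 3 W$)
$b{\left(s,I \right)} = -18$ ($b{\left(s,I \right)} = -3 + \left(3 - 18\right) = -3 - 15 = -18$)
$o = 2$ ($o = - \frac{2}{-1} = \left(-2\right) \left(-1\right) = 2$)
$- 13 \left(b{\left(3,j \right)} + o\right) = - 13 \left(-18 + 2\right) = \left(-13\right) \left(-16\right) = 208$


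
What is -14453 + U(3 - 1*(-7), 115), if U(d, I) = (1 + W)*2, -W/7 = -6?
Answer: -14367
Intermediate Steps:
W = 42 (W = -7*(-6) = 42)
U(d, I) = 86 (U(d, I) = (1 + 42)*2 = 43*2 = 86)
-14453 + U(3 - 1*(-7), 115) = -14453 + 86 = -14367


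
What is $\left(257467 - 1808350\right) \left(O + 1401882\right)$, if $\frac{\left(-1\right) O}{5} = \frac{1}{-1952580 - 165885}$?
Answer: $- \frac{307058079411340147}{141231} \approx -2.1742 \cdot 10^{12}$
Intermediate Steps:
$O = \frac{1}{423693}$ ($O = - \frac{5}{-1952580 - 165885} = - \frac{5}{-2118465} = \left(-5\right) \left(- \frac{1}{2118465}\right) = \frac{1}{423693} \approx 2.3602 \cdot 10^{-6}$)
$\left(257467 - 1808350\right) \left(O + 1401882\right) = \left(257467 - 1808350\right) \left(\frac{1}{423693} + 1401882\right) = \left(-1550883\right) \frac{593967590227}{423693} = - \frac{307058079411340147}{141231}$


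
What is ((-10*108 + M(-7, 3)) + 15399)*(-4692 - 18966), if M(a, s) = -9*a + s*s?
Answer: -340462278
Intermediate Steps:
M(a, s) = s**2 - 9*a (M(a, s) = -9*a + s**2 = s**2 - 9*a)
((-10*108 + M(-7, 3)) + 15399)*(-4692 - 18966) = ((-10*108 + (3**2 - 9*(-7))) + 15399)*(-4692 - 18966) = ((-1080 + (9 + 63)) + 15399)*(-23658) = ((-1080 + 72) + 15399)*(-23658) = (-1008 + 15399)*(-23658) = 14391*(-23658) = -340462278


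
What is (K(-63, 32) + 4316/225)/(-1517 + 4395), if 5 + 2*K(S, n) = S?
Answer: -1667/323775 ≈ -0.0051486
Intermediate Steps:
K(S, n) = -5/2 + S/2
(K(-63, 32) + 4316/225)/(-1517 + 4395) = ((-5/2 + (1/2)*(-63)) + 4316/225)/(-1517 + 4395) = ((-5/2 - 63/2) + 4316*(1/225))/2878 = (-34 + 4316/225)*(1/2878) = -3334/225*1/2878 = -1667/323775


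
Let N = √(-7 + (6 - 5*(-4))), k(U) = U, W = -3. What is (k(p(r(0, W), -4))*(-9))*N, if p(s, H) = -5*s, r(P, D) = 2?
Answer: 90*√19 ≈ 392.30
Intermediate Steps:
N = √19 (N = √(-7 + (6 + 20)) = √(-7 + 26) = √19 ≈ 4.3589)
(k(p(r(0, W), -4))*(-9))*N = (-5*2*(-9))*√19 = (-10*(-9))*√19 = 90*√19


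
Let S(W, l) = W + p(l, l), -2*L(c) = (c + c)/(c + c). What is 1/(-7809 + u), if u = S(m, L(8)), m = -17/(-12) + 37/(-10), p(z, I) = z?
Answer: -60/468707 ≈ -0.00012801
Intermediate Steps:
L(c) = -½ (L(c) = -(c + c)/(2*(c + c)) = -2*c/(2*(2*c)) = -2*c*1/(2*c)/2 = -½*1 = -½)
m = -137/60 (m = -17*(-1/12) + 37*(-⅒) = 17/12 - 37/10 = -137/60 ≈ -2.2833)
S(W, l) = W + l
u = -167/60 (u = -137/60 - ½ = -167/60 ≈ -2.7833)
1/(-7809 + u) = 1/(-7809 - 167/60) = 1/(-468707/60) = -60/468707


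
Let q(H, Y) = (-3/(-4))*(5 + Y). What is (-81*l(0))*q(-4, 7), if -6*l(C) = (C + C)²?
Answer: 0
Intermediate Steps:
q(H, Y) = 15/4 + 3*Y/4 (q(H, Y) = (-3*(-¼))*(5 + Y) = 3*(5 + Y)/4 = 15/4 + 3*Y/4)
l(C) = -2*C²/3 (l(C) = -(C + C)²/6 = -4*C²/6 = -2*C²/3)
(-81*l(0))*q(-4, 7) = (-(-54)*0²)*(15/4 + (¾)*7) = (-(-54)*0)*(15/4 + 21/4) = -81*0*9 = 0*9 = 0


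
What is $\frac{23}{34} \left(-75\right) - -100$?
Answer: $\frac{1675}{34} \approx 49.265$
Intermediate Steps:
$\frac{23}{34} \left(-75\right) - -100 = 23 \cdot \frac{1}{34} \left(-75\right) + 100 = \frac{23}{34} \left(-75\right) + 100 = - \frac{1725}{34} + 100 = \frac{1675}{34}$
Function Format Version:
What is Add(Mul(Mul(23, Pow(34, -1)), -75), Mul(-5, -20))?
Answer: Rational(1675, 34) ≈ 49.265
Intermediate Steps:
Add(Mul(Mul(23, Pow(34, -1)), -75), Mul(-5, -20)) = Add(Mul(Mul(23, Rational(1, 34)), -75), 100) = Add(Mul(Rational(23, 34), -75), 100) = Add(Rational(-1725, 34), 100) = Rational(1675, 34)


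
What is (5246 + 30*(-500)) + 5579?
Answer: -4175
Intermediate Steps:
(5246 + 30*(-500)) + 5579 = (5246 - 15000) + 5579 = -9754 + 5579 = -4175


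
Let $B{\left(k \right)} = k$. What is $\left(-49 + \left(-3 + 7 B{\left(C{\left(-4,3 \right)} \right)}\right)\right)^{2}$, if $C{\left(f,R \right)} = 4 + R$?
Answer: $9$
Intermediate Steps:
$\left(-49 + \left(-3 + 7 B{\left(C{\left(-4,3 \right)} \right)}\right)\right)^{2} = \left(-49 - \left(3 - 7 \left(4 + 3\right)\right)\right)^{2} = \left(-49 + \left(-3 + 7 \cdot 7\right)\right)^{2} = \left(-49 + \left(-3 + 49\right)\right)^{2} = \left(-49 + 46\right)^{2} = \left(-3\right)^{2} = 9$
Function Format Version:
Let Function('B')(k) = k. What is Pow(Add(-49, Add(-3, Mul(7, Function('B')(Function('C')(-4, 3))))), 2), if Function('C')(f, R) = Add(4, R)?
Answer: 9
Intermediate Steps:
Pow(Add(-49, Add(-3, Mul(7, Function('B')(Function('C')(-4, 3))))), 2) = Pow(Add(-49, Add(-3, Mul(7, Add(4, 3)))), 2) = Pow(Add(-49, Add(-3, Mul(7, 7))), 2) = Pow(Add(-49, Add(-3, 49)), 2) = Pow(Add(-49, 46), 2) = Pow(-3, 2) = 9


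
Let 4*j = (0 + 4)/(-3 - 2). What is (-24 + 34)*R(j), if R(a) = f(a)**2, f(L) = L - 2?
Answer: 242/5 ≈ 48.400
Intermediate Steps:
f(L) = -2 + L
j = -1/5 (j = ((0 + 4)/(-3 - 2))/4 = (4/(-5))/4 = (4*(-1/5))/4 = (1/4)*(-4/5) = -1/5 ≈ -0.20000)
R(a) = (-2 + a)**2
(-24 + 34)*R(j) = (-24 + 34)*(-2 - 1/5)**2 = 10*(-11/5)**2 = 10*(121/25) = 242/5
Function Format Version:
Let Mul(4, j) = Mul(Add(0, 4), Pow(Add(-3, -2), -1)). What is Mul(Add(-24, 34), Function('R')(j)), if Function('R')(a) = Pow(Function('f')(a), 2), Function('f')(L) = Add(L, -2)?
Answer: Rational(242, 5) ≈ 48.400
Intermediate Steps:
Function('f')(L) = Add(-2, L)
j = Rational(-1, 5) (j = Mul(Rational(1, 4), Mul(Add(0, 4), Pow(Add(-3, -2), -1))) = Mul(Rational(1, 4), Mul(4, Pow(-5, -1))) = Mul(Rational(1, 4), Mul(4, Rational(-1, 5))) = Mul(Rational(1, 4), Rational(-4, 5)) = Rational(-1, 5) ≈ -0.20000)
Function('R')(a) = Pow(Add(-2, a), 2)
Mul(Add(-24, 34), Function('R')(j)) = Mul(Add(-24, 34), Pow(Add(-2, Rational(-1, 5)), 2)) = Mul(10, Pow(Rational(-11, 5), 2)) = Mul(10, Rational(121, 25)) = Rational(242, 5)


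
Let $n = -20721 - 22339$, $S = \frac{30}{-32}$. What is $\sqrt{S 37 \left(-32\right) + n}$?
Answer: $5 i \sqrt{1678} \approx 204.82 i$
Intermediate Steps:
$S = - \frac{15}{16}$ ($S = 30 \left(- \frac{1}{32}\right) = - \frac{15}{16} \approx -0.9375$)
$n = -43060$ ($n = -20721 - 22339 = -43060$)
$\sqrt{S 37 \left(-32\right) + n} = \sqrt{\left(- \frac{15}{16}\right) 37 \left(-32\right) - 43060} = \sqrt{\left(- \frac{555}{16}\right) \left(-32\right) - 43060} = \sqrt{1110 - 43060} = \sqrt{-41950} = 5 i \sqrt{1678}$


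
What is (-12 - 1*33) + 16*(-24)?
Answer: -429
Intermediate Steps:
(-12 - 1*33) + 16*(-24) = (-12 - 33) - 384 = -45 - 384 = -429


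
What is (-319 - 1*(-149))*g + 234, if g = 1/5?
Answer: 200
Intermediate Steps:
g = 1/5 ≈ 0.20000
(-319 - 1*(-149))*g + 234 = (-319 - 1*(-149))*(1/5) + 234 = (-319 + 149)*(1/5) + 234 = -170*1/5 + 234 = -34 + 234 = 200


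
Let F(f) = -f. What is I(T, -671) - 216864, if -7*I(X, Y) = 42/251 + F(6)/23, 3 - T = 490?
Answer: -8763690564/40411 ≈ -2.1686e+5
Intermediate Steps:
T = -487 (T = 3 - 1*490 = 3 - 490 = -487)
I(X, Y) = 540/40411 (I(X, Y) = -(42/251 - 1*6/23)/7 = -(42*(1/251) - 6*1/23)/7 = -(42/251 - 6/23)/7 = -⅐*(-540/5773) = 540/40411)
I(T, -671) - 216864 = 540/40411 - 216864 = -8763690564/40411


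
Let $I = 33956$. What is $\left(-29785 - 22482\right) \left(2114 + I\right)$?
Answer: $-1885270690$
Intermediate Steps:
$\left(-29785 - 22482\right) \left(2114 + I\right) = \left(-29785 - 22482\right) \left(2114 + 33956\right) = \left(-52267\right) 36070 = -1885270690$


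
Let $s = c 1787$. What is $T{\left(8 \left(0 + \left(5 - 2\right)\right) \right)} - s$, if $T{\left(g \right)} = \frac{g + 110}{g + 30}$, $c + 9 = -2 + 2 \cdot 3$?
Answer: $\frac{241312}{27} \approx 8937.5$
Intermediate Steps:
$c = -5$ ($c = -9 + \left(-2 + 2 \cdot 3\right) = -9 + \left(-2 + 6\right) = -9 + 4 = -5$)
$T{\left(g \right)} = \frac{110 + g}{30 + g}$
$s = -8935$ ($s = \left(-5\right) 1787 = -8935$)
$T{\left(8 \left(0 + \left(5 - 2\right)\right) \right)} - s = \frac{110 + 8 \left(0 + \left(5 - 2\right)\right)}{30 + 8 \left(0 + \left(5 - 2\right)\right)} - -8935 = \frac{110 + 8 \left(0 + \left(5 - 2\right)\right)}{30 + 8 \left(0 + \left(5 - 2\right)\right)} + 8935 = \frac{110 + 8 \left(0 + 3\right)}{30 + 8 \left(0 + 3\right)} + 8935 = \frac{110 + 8 \cdot 3}{30 + 8 \cdot 3} + 8935 = \frac{110 + 24}{30 + 24} + 8935 = \frac{1}{54} \cdot 134 + 8935 = \frac{67}{27} + 8935 = \frac{241312}{27}$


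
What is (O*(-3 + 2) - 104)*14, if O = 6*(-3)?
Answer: -1204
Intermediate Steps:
O = -18
(O*(-3 + 2) - 104)*14 = (-18*(-3 + 2) - 104)*14 = (-18*(-1) - 104)*14 = (18 - 104)*14 = -86*14 = -1204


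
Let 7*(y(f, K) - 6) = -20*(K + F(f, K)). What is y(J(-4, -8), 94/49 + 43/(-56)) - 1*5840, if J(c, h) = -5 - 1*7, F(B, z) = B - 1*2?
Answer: -3976939/686 ≈ -5797.3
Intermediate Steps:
F(B, z) = -2 + B (F(B, z) = B - 2 = -2 + B)
J(c, h) = -12 (J(c, h) = -5 - 7 = -12)
y(f, K) = 82/7 - 20*K/7 - 20*f/7 (y(f, K) = 6 + (-20*(K + (-2 + f)))/7 = 6 + (-20*(-2 + K + f))/7 = 6 + (40 - 20*K - 20*f)/7 = 6 + (40/7 - 20*K/7 - 20*f/7) = 82/7 - 20*K/7 - 20*f/7)
y(J(-4, -8), 94/49 + 43/(-56)) - 1*5840 = (82/7 - 20*(94/49 + 43/(-56))/7 - 20/7*(-12)) - 1*5840 = (82/7 - 20*(94*(1/49) + 43*(-1/56))/7 + 240/7) - 5840 = (82/7 - 20*(94/49 - 43/56)/7 + 240/7) - 5840 = (82/7 - 20/7*451/392 + 240/7) - 5840 = (82/7 - 2255/686 + 240/7) - 5840 = 29301/686 - 5840 = -3976939/686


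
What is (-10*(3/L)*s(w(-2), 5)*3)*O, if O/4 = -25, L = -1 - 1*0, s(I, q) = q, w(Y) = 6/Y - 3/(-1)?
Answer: -45000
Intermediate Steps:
w(Y) = 3 + 6/Y (w(Y) = 6/Y - 3*(-1) = 6/Y + 3 = 3 + 6/Y)
L = -1 (L = -1 + 0 = -1)
O = -100 (O = 4*(-25) = -100)
(-10*(3/L)*s(w(-2), 5)*3)*O = -10*(3/(-1))*5*3*(-100) = -10*(3*(-1))*5*3*(-100) = -10*(-3*5)*3*(-100) = -(-150)*3*(-100) = -10*(-45)*(-100) = 450*(-100) = -45000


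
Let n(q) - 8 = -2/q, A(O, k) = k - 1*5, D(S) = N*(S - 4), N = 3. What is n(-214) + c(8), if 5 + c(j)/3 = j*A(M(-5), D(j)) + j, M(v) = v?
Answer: 19796/107 ≈ 185.01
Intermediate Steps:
D(S) = -12 + 3*S (D(S) = 3*(S - 4) = 3*(-4 + S) = -12 + 3*S)
A(O, k) = -5 + k (A(O, k) = k - 5 = -5 + k)
c(j) = -15 + 3*j + 3*j*(-17 + 3*j) (c(j) = -15 + 3*(j*(-5 + (-12 + 3*j)) + j) = -15 + 3*(j*(-17 + 3*j) + j) = -15 + 3*(j + j*(-17 + 3*j)) = -15 + (3*j + 3*j*(-17 + 3*j)) = -15 + 3*j + 3*j*(-17 + 3*j))
n(q) = 8 - 2/q
n(-214) + c(8) = (8 - 2/(-214)) + (-15 - 48*8 + 9*8**2) = (8 - 2*(-1/214)) + (-15 - 384 + 9*64) = (8 + 1/107) + (-15 - 384 + 576) = 857/107 + 177 = 19796/107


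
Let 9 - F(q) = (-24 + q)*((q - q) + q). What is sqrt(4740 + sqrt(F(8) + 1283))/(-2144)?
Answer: -sqrt(4740 + 2*sqrt(355))/2144 ≈ -0.032239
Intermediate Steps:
F(q) = 9 - q*(-24 + q) (F(q) = 9 - (-24 + q)*((q - q) + q) = 9 - (-24 + q)*(0 + q) = 9 - (-24 + q)*q = 9 - q*(-24 + q))
sqrt(4740 + sqrt(F(8) + 1283))/(-2144) = sqrt(4740 + sqrt((9 - 1*8**2 + 24*8) + 1283))/(-2144) = sqrt(4740 + sqrt((9 - 1*64 + 192) + 1283))*(-1/2144) = sqrt(4740 + sqrt((9 - 64 + 192) + 1283))*(-1/2144) = sqrt(4740 + sqrt(137 + 1283))*(-1/2144) = sqrt(4740 + sqrt(1420))*(-1/2144) = sqrt(4740 + 2*sqrt(355))*(-1/2144) = -sqrt(4740 + 2*sqrt(355))/2144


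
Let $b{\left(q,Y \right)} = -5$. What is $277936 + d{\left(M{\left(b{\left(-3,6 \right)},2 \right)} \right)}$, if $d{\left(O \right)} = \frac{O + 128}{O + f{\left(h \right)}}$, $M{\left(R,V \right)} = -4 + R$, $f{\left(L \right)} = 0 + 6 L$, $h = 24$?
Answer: $\frac{37521479}{135} \approx 2.7794 \cdot 10^{5}$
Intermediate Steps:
$f{\left(L \right)} = 6 L$
$d{\left(O \right)} = \frac{128 + O}{144 + O}$ ($d{\left(O \right)} = \frac{O + 128}{O + 6 \cdot 24} = \frac{128 + O}{O + 144} = \frac{128 + O}{144 + O}$)
$277936 + d{\left(M{\left(b{\left(-3,6 \right)},2 \right)} \right)} = 277936 + \frac{128 - 9}{144 - 9} = 277936 + \frac{1}{135} \cdot 119 = 277936 + \frac{119}{135} = \frac{37521479}{135}$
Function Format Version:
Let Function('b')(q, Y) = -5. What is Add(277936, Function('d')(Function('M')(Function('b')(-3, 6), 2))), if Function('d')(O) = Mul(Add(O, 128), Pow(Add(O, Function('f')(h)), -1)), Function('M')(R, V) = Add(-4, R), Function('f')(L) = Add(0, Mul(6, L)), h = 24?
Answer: Rational(37521479, 135) ≈ 2.7794e+5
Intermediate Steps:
Function('f')(L) = Mul(6, L)
Function('d')(O) = Mul(Pow(Add(144, O), -1), Add(128, O)) (Function('d')(O) = Mul(Add(O, 128), Pow(Add(O, Mul(6, 24)), -1)) = Mul(Add(128, O), Pow(Add(O, 144), -1)) = Mul(Add(128, O), Pow(Add(144, O), -1)) = Mul(Pow(Add(144, O), -1), Add(128, O)))
Add(277936, Function('d')(Function('M')(Function('b')(-3, 6), 2))) = Add(277936, Mul(Pow(Add(144, Add(-4, -5)), -1), Add(128, Add(-4, -5)))) = Add(277936, Mul(Pow(Add(144, -9), -1), Add(128, -9))) = Add(277936, Mul(Pow(135, -1), 119)) = Add(277936, Mul(Rational(1, 135), 119)) = Add(277936, Rational(119, 135)) = Rational(37521479, 135)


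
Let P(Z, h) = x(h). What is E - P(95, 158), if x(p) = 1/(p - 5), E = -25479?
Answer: -3898288/153 ≈ -25479.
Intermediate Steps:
x(p) = 1/(-5 + p)
P(Z, h) = 1/(-5 + h)
E - P(95, 158) = -25479 - 1/(-5 + 158) = -25479 - 1/153 = -3898288/153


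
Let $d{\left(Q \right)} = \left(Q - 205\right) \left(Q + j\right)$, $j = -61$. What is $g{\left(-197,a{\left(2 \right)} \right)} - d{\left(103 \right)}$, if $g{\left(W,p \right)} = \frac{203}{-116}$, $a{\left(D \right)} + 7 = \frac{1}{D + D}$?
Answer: $\frac{17129}{4} \approx 4282.3$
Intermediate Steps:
$d{\left(Q \right)} = \left(-205 + Q\right) \left(-61 + Q\right)$ ($d{\left(Q \right)} = \left(Q - 205\right) \left(Q - 61\right) = \left(-205 + Q\right) \left(-61 + Q\right)$)
$a{\left(D \right)} = -7 + \frac{1}{2 D}$ ($a{\left(D \right)} = -7 + \frac{1}{D + D} = -7 + \frac{1}{2 D}$)
$g{\left(W,p \right)} = - \frac{7}{4}$ ($g{\left(W,p \right)} = 203 \left(- \frac{1}{116}\right) = - \frac{7}{4}$)
$g{\left(-197,a{\left(2 \right)} \right)} - d{\left(103 \right)} = - \frac{7}{4} - \left(12505 + 103^{2} - 27398\right) = - \frac{7}{4} - \left(12505 + 10609 - 27398\right) = - \frac{7}{4} - -4284 = - \frac{7}{4} + 4284 = \frac{17129}{4}$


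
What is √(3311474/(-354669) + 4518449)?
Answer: √568374975094128783/354669 ≈ 2125.7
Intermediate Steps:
√(3311474/(-354669) + 4518449) = √(3311474*(-1/354669) + 4518449) = √(-3311474/354669 + 4518449) = √(1602550476907/354669) = √568374975094128783/354669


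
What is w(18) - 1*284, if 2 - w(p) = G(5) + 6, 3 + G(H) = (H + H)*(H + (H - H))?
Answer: -335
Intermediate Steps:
G(H) = -3 + 2*H² (G(H) = -3 + (H + H)*(H + (H - H)) = -3 + (2*H)*(H + 0) = -3 + (2*H)*H = -3 + 2*H²)
w(p) = -51 (w(p) = 2 - ((-3 + 2*5²) + 6) = 2 - ((-3 + 2*25) + 6) = 2 - ((-3 + 50) + 6) = 2 - (47 + 6) = 2 - 1*53 = 2 - 53 = -51)
w(18) - 1*284 = -51 - 1*284 = -51 - 284 = -335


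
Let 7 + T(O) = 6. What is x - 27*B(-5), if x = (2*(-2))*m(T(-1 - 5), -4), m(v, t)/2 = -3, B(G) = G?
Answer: 159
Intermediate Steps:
T(O) = -1 (T(O) = -7 + 6 = -1)
m(v, t) = -6 (m(v, t) = 2*(-3) = -6)
x = 24 (x = (2*(-2))*(-6) = -4*(-6) = 24)
x - 27*B(-5) = 24 - 27*(-5) = 24 + 135 = 159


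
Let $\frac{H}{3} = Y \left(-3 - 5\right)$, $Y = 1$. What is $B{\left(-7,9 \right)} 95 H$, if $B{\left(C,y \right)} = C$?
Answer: $15960$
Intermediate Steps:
$H = -24$ ($H = 3 \cdot 1 \left(-3 - 5\right) = 3 \cdot 1 \left(-8\right) = 3 \left(-8\right) = -24$)
$B{\left(-7,9 \right)} 95 H = \left(-7\right) 95 \left(-24\right) = \left(-665\right) \left(-24\right) = 15960$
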